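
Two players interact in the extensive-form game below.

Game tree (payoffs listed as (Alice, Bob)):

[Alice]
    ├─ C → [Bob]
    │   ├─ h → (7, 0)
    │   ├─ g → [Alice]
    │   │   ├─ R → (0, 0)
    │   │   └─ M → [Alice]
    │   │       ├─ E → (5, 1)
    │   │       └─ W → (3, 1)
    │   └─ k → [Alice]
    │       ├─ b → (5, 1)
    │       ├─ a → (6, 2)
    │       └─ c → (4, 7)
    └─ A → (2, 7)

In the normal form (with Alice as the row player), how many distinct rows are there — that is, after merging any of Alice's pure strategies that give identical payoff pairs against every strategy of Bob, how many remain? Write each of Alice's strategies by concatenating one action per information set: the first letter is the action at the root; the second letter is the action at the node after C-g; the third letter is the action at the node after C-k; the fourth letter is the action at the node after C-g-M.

10

Alice has 24 pure strategies: CRbE, CRbW, CRaE, CRaW, CRcE, CRcW, CMbE, CMbW, CMaE, CMaW, CMcE, CMcW, ARbE, ARbW, ARaE, ARaW, ARcE, ARcW, AMbE, AMbW, AMaE, AMaW, AMcE, AMcW. Columns: h, g, k.
{CRbE, CRbW} → row (7,0) (0,0) (5,1)
{CRaE, CRaW} → row (7,0) (0,0) (6,2)
{CRcE, CRcW} → row (7,0) (0,0) (4,7)
{CMbE} → row (7,0) (5,1) (5,1)
{CMbW} → row (7,0) (3,1) (5,1)
{CMaE} → row (7,0) (5,1) (6,2)
{CMaW} → row (7,0) (3,1) (6,2)
{CMcE} → row (7,0) (5,1) (4,7)
{CMcW} → row (7,0) (3,1) (4,7)
{ARbE, ARbW, ARaE, ARaW, ARcE, ARcW, AMbE, AMbW, AMaE, AMaW, AMcE, AMcW} → row (2,7) (2,7) (2,7)
That's 10 distinct rows out of 24 strategies.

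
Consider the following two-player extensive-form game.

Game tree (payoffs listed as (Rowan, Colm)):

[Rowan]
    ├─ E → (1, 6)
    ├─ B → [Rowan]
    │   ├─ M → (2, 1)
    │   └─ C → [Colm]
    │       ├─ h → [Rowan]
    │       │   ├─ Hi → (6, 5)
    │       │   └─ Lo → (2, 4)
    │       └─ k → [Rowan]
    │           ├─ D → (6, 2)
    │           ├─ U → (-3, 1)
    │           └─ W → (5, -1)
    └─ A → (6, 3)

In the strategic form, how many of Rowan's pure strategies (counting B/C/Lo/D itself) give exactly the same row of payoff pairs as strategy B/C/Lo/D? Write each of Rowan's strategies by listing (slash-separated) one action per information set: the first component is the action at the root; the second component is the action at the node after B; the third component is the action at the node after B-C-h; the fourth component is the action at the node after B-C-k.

Row for B/C/Lo/D (columns h, k): (2,4) (6,2).
Every one of Rowan's information sets is on the play path for some reply by Colm when Rowan follows B/C/Lo/D.
Changing the action at any of them therefore changes at least one column, so only B/C/Lo/D itself gives this row.

1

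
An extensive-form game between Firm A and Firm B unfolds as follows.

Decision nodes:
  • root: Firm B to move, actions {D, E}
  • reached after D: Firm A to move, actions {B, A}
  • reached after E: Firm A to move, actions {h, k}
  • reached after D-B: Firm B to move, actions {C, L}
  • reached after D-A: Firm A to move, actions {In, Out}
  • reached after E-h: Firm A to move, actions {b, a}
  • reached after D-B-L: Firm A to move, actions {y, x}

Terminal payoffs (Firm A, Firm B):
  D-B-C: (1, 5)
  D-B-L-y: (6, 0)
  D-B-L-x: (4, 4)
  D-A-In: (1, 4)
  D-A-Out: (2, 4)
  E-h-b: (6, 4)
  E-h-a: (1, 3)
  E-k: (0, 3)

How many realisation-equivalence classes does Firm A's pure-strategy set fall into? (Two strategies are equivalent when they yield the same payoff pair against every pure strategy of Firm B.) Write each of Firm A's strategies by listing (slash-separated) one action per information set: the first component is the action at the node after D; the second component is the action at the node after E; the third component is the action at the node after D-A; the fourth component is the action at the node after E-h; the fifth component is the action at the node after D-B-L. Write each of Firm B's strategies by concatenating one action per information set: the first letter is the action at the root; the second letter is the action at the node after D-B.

12

Firm A has 32 pure strategies: B/h/In/b/y, B/h/In/b/x, B/h/In/a/y, B/h/In/a/x, B/h/Out/b/y, B/h/Out/b/x, B/h/Out/a/y, B/h/Out/a/x, B/k/In/b/y, B/k/In/b/x, B/k/In/a/y, B/k/In/a/x, B/k/Out/b/y, B/k/Out/b/x, B/k/Out/a/y, B/k/Out/a/x, A/h/In/b/y, A/h/In/b/x, A/h/In/a/y, A/h/In/a/x, A/h/Out/b/y, A/h/Out/b/x, A/h/Out/a/y, A/h/Out/a/x, A/k/In/b/y, A/k/In/b/x, A/k/In/a/y, A/k/In/a/x, A/k/Out/b/y, A/k/Out/b/x, A/k/Out/a/y, A/k/Out/a/x. Columns: DC, DL, EC, EL.
{B/h/In/b/y, B/h/Out/b/y} → row (1,5) (6,0) (6,4) (6,4)
{B/h/In/b/x, B/h/Out/b/x} → row (1,5) (4,4) (6,4) (6,4)
{B/h/In/a/y, B/h/Out/a/y} → row (1,5) (6,0) (1,3) (1,3)
{B/h/In/a/x, B/h/Out/a/x} → row (1,5) (4,4) (1,3) (1,3)
{B/k/In/b/y, B/k/In/a/y, B/k/Out/b/y, B/k/Out/a/y} → row (1,5) (6,0) (0,3) (0,3)
{B/k/In/b/x, B/k/In/a/x, B/k/Out/b/x, B/k/Out/a/x} → row (1,5) (4,4) (0,3) (0,3)
{A/h/In/b/y, A/h/In/b/x} → row (1,4) (1,4) (6,4) (6,4)
{A/h/In/a/y, A/h/In/a/x} → row (1,4) (1,4) (1,3) (1,3)
{A/h/Out/b/y, A/h/Out/b/x} → row (2,4) (2,4) (6,4) (6,4)
{A/h/Out/a/y, A/h/Out/a/x} → row (2,4) (2,4) (1,3) (1,3)
{A/k/In/b/y, A/k/In/b/x, A/k/In/a/y, A/k/In/a/x} → row (1,4) (1,4) (0,3) (0,3)
{A/k/Out/b/y, A/k/Out/b/x, A/k/Out/a/y, A/k/Out/a/x} → row (2,4) (2,4) (0,3) (0,3)
That's 12 distinct rows out of 32 strategies.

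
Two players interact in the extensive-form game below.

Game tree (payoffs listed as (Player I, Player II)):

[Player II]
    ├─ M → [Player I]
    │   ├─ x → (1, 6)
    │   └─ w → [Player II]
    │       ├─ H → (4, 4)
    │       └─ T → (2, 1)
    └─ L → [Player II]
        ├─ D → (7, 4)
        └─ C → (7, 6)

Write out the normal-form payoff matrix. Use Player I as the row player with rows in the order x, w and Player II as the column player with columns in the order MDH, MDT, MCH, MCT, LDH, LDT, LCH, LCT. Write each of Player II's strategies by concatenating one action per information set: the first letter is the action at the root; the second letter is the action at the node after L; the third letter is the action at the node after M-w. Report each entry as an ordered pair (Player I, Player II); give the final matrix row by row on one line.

Row x: MDH→(1,6), MDT→(1,6), MCH→(1,6), MCT→(1,6), LDH→(7,4), LDT→(7,4), LCH→(7,6), LCT→(7,6)
Row w: MDH→(4,4), MDT→(2,1), MCH→(4,4), MCT→(2,1), LDH→(7,4), LDT→(7,4), LCH→(7,6), LCT→(7,6)

x: (1,6) (1,6) (1,6) (1,6) (7,4) (7,4) (7,6) (7,6) | w: (4,4) (2,1) (4,4) (2,1) (7,4) (7,4) (7,6) (7,6)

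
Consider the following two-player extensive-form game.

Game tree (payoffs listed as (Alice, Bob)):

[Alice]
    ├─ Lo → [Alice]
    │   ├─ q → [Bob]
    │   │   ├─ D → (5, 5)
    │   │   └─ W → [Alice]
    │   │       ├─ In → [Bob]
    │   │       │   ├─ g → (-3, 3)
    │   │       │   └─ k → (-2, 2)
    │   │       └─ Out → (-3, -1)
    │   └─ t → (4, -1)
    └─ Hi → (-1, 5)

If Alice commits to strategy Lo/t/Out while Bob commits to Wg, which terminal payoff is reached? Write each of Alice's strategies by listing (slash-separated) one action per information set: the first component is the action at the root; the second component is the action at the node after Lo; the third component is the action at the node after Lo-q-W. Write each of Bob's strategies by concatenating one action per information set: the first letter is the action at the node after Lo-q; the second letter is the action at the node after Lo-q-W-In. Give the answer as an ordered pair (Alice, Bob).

(4, -1)

Trace the play path from the root:
  Alice plays Lo
  Alice plays t at [Lo]
→ terminal payoff (4, -1).
(Alice's choice at the node after Lo-q-W is never reached on this path, so it doesn't affect the outcome.)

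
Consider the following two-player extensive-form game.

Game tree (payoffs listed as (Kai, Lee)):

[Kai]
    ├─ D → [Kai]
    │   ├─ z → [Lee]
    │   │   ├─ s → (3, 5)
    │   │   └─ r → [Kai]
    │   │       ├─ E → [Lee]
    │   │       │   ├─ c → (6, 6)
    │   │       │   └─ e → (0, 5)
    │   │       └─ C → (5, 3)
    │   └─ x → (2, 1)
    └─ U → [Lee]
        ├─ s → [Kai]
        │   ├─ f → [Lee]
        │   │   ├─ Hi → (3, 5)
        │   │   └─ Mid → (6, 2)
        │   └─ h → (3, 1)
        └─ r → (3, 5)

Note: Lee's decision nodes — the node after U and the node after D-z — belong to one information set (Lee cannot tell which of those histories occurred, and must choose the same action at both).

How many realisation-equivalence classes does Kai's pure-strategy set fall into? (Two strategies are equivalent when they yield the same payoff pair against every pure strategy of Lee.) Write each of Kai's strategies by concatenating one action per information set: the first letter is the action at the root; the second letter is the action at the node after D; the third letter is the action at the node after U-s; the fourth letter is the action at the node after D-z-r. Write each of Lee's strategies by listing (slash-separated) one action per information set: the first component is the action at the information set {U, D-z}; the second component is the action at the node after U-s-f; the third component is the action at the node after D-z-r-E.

Kai has 16 pure strategies: DzfE, DzfC, DzhE, DzhC, DxfE, DxfC, DxhE, DxhC, UzfE, UzfC, UzhE, UzhC, UxfE, UxfC, UxhE, UxhC. Columns: s/Hi/c, s/Hi/e, s/Mid/c, s/Mid/e, r/Hi/c, r/Hi/e, r/Mid/c, r/Mid/e.
{DzfE, DzhE} → row (3,5) (3,5) (3,5) (3,5) (6,6) (0,5) (6,6) (0,5)
{DzfC, DzhC} → row (3,5) (3,5) (3,5) (3,5) (5,3) (5,3) (5,3) (5,3)
{DxfE, DxfC, DxhE, DxhC} → row (2,1) (2,1) (2,1) (2,1) (2,1) (2,1) (2,1) (2,1)
{UzfE, UzfC, UxfE, UxfC} → row (3,5) (3,5) (6,2) (6,2) (3,5) (3,5) (3,5) (3,5)
{UzhE, UzhC, UxhE, UxhC} → row (3,1) (3,1) (3,1) (3,1) (3,5) (3,5) (3,5) (3,5)
That's 5 distinct rows out of 16 strategies.

5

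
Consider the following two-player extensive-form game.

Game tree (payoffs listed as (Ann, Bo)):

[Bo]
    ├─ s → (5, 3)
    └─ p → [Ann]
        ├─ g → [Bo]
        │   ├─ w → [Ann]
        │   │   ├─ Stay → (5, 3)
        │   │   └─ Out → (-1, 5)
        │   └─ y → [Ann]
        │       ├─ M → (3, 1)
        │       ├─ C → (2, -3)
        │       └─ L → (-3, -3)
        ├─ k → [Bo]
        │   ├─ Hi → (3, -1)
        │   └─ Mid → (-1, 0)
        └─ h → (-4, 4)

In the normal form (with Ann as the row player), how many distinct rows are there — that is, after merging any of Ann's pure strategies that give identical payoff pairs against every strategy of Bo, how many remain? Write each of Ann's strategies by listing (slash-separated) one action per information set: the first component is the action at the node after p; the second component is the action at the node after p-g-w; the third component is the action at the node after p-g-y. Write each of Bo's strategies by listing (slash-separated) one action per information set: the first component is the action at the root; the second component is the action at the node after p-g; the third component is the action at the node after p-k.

Ann has 18 pure strategies: g/Stay/M, g/Stay/C, g/Stay/L, g/Out/M, g/Out/C, g/Out/L, k/Stay/M, k/Stay/C, k/Stay/L, k/Out/M, k/Out/C, k/Out/L, h/Stay/M, h/Stay/C, h/Stay/L, h/Out/M, h/Out/C, h/Out/L. Columns: s/w/Hi, s/w/Mid, s/y/Hi, s/y/Mid, p/w/Hi, p/w/Mid, p/y/Hi, p/y/Mid.
{g/Stay/M} → row (5,3) (5,3) (5,3) (5,3) (5,3) (5,3) (3,1) (3,1)
{g/Stay/C} → row (5,3) (5,3) (5,3) (5,3) (5,3) (5,3) (2,-3) (2,-3)
{g/Stay/L} → row (5,3) (5,3) (5,3) (5,3) (5,3) (5,3) (-3,-3) (-3,-3)
{g/Out/M} → row (5,3) (5,3) (5,3) (5,3) (-1,5) (-1,5) (3,1) (3,1)
{g/Out/C} → row (5,3) (5,3) (5,3) (5,3) (-1,5) (-1,5) (2,-3) (2,-3)
{g/Out/L} → row (5,3) (5,3) (5,3) (5,3) (-1,5) (-1,5) (-3,-3) (-3,-3)
{k/Stay/M, k/Stay/C, k/Stay/L, k/Out/M, k/Out/C, k/Out/L} → row (5,3) (5,3) (5,3) (5,3) (3,-1) (-1,0) (3,-1) (-1,0)
{h/Stay/M, h/Stay/C, h/Stay/L, h/Out/M, h/Out/C, h/Out/L} → row (5,3) (5,3) (5,3) (5,3) (-4,4) (-4,4) (-4,4) (-4,4)
That's 8 distinct rows out of 18 strategies.

8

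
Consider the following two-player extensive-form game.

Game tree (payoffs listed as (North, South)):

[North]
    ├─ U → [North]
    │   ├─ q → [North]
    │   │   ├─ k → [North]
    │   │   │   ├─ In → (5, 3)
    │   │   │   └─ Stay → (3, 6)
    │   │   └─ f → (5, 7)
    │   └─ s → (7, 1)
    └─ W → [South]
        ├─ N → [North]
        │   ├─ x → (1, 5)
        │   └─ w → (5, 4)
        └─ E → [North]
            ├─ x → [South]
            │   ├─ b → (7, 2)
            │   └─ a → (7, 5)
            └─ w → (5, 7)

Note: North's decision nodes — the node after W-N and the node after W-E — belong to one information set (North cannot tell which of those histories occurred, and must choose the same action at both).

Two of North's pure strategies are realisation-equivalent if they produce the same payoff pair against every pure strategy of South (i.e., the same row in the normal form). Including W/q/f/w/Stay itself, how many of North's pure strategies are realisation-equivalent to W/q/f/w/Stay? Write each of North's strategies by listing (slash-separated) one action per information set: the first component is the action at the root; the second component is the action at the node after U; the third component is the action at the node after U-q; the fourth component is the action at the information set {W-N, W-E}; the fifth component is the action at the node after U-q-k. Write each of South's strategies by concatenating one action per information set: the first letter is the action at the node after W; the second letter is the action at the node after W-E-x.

Row for W/q/f/w/Stay (columns Nb, Na, Eb, Ea): (5,4) (5,4) (5,7) (5,7).
Under W/q/f/w/Stay, North's choice at the node after U and at the node after U-q and at the node after U-q-k can never be reached regardless of what South does, so varying those choices leaves every outcome unchanged.
Holding the reachable choices fixed and varying the unreachable ones freely already gives 2 × 2 × 2 = 8 equivalent strategies.
No other strategy reproduces this row, so those 8 are the full class: W/q/k/w/In, W/q/k/w/Stay, W/q/f/w/In, W/q/f/w/Stay, W/s/k/w/In, W/s/k/w/Stay, W/s/f/w/In, W/s/f/w/Stay.

8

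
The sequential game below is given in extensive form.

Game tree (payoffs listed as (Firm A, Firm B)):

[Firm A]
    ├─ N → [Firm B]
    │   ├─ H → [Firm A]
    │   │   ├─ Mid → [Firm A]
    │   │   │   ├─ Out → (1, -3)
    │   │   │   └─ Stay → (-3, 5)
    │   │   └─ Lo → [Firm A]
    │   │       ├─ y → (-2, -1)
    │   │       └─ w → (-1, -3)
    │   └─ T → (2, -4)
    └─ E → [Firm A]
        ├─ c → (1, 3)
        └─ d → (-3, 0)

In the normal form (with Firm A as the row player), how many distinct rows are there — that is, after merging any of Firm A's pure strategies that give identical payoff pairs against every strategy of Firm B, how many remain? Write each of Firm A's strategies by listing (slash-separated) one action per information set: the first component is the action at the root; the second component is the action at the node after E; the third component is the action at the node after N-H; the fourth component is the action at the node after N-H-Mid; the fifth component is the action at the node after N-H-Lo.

Firm A has 32 pure strategies: N/c/Mid/Out/y, N/c/Mid/Out/w, N/c/Mid/Stay/y, N/c/Mid/Stay/w, N/c/Lo/Out/y, N/c/Lo/Out/w, N/c/Lo/Stay/y, N/c/Lo/Stay/w, N/d/Mid/Out/y, N/d/Mid/Out/w, N/d/Mid/Stay/y, N/d/Mid/Stay/w, N/d/Lo/Out/y, N/d/Lo/Out/w, N/d/Lo/Stay/y, N/d/Lo/Stay/w, E/c/Mid/Out/y, E/c/Mid/Out/w, E/c/Mid/Stay/y, E/c/Mid/Stay/w, E/c/Lo/Out/y, E/c/Lo/Out/w, E/c/Lo/Stay/y, E/c/Lo/Stay/w, E/d/Mid/Out/y, E/d/Mid/Out/w, E/d/Mid/Stay/y, E/d/Mid/Stay/w, E/d/Lo/Out/y, E/d/Lo/Out/w, E/d/Lo/Stay/y, E/d/Lo/Stay/w. Columns: H, T.
{N/c/Mid/Out/y, N/c/Mid/Out/w, N/d/Mid/Out/y, N/d/Mid/Out/w} → row (1,-3) (2,-4)
{N/c/Mid/Stay/y, N/c/Mid/Stay/w, N/d/Mid/Stay/y, N/d/Mid/Stay/w} → row (-3,5) (2,-4)
{N/c/Lo/Out/y, N/c/Lo/Stay/y, N/d/Lo/Out/y, N/d/Lo/Stay/y} → row (-2,-1) (2,-4)
{N/c/Lo/Out/w, N/c/Lo/Stay/w, N/d/Lo/Out/w, N/d/Lo/Stay/w} → row (-1,-3) (2,-4)
{E/c/Mid/Out/y, E/c/Mid/Out/w, E/c/Mid/Stay/y, E/c/Mid/Stay/w, E/c/Lo/Out/y, E/c/Lo/Out/w, E/c/Lo/Stay/y, E/c/Lo/Stay/w} → row (1,3) (1,3)
{E/d/Mid/Out/y, E/d/Mid/Out/w, E/d/Mid/Stay/y, E/d/Mid/Stay/w, E/d/Lo/Out/y, E/d/Lo/Out/w, E/d/Lo/Stay/y, E/d/Lo/Stay/w} → row (-3,0) (-3,0)
That's 6 distinct rows out of 32 strategies.

6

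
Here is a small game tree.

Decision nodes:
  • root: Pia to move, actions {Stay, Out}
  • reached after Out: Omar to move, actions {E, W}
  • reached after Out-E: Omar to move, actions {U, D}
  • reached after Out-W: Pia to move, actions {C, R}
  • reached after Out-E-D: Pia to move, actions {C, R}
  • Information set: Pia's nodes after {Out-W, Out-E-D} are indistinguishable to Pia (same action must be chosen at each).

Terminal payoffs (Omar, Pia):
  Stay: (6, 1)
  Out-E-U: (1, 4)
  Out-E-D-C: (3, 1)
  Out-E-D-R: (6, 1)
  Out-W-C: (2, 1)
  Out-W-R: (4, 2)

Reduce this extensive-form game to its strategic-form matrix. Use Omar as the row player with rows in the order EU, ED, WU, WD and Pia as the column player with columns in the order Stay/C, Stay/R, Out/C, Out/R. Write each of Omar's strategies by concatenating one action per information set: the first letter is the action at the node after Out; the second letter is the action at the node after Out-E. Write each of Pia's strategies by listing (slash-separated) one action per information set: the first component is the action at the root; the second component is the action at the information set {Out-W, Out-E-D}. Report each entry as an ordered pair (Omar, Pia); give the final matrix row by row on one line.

EU: (6,1) (6,1) (1,4) (1,4) | ED: (6,1) (6,1) (3,1) (6,1) | WU: (6,1) (6,1) (2,1) (4,2) | WD: (6,1) (6,1) (2,1) (4,2)

       Stay/C   Stay/R    Out/C    Out/R
  EU    (6,1)    (6,1)    (1,4)    (1,4)
  ED    (6,1)    (6,1)    (3,1)    (6,1)
  WU    (6,1)    (6,1)    (2,1)    (4,2)
  WD    (6,1)    (6,1)    (2,1)    (4,2)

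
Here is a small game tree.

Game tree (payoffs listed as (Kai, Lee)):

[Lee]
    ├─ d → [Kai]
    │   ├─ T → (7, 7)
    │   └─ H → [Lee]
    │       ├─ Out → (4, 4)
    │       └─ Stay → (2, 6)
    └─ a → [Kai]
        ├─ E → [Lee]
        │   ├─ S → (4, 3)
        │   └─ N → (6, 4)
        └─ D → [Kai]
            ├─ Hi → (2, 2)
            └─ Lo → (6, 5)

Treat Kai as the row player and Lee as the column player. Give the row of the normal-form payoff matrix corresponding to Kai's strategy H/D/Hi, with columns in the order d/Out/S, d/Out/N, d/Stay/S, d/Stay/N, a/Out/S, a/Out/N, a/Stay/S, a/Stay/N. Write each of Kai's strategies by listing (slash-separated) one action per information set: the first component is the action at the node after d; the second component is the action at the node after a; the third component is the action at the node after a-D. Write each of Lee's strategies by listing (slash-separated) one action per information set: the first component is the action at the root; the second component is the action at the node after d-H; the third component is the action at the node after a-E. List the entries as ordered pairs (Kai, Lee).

(4,4) (4,4) (2,6) (2,6) (2,2) (2,2) (2,2) (2,2)

vs d/Out/S: Lee plays d → Kai plays H at [d] → Lee plays Out at [d-H] → (4, 4)
vs d/Out/N: Lee plays d → Kai plays H at [d] → Lee plays Out at [d-H] → (4, 4)
vs d/Stay/S: Lee plays d → Kai plays H at [d] → Lee plays Stay at [d-H] → (2, 6)
vs d/Stay/N: Lee plays d → Kai plays H at [d] → Lee plays Stay at [d-H] → (2, 6)
vs a/Out/S: Lee plays a → Kai plays D at [a] → Kai plays Hi at [a-D] → (2, 2)
vs a/Out/N: Lee plays a → Kai plays D at [a] → Kai plays Hi at [a-D] → (2, 2)
vs a/Stay/S: Lee plays a → Kai plays D at [a] → Kai plays Hi at [a-D] → (2, 2)
vs a/Stay/N: Lee plays a → Kai plays D at [a] → Kai plays Hi at [a-D] → (2, 2)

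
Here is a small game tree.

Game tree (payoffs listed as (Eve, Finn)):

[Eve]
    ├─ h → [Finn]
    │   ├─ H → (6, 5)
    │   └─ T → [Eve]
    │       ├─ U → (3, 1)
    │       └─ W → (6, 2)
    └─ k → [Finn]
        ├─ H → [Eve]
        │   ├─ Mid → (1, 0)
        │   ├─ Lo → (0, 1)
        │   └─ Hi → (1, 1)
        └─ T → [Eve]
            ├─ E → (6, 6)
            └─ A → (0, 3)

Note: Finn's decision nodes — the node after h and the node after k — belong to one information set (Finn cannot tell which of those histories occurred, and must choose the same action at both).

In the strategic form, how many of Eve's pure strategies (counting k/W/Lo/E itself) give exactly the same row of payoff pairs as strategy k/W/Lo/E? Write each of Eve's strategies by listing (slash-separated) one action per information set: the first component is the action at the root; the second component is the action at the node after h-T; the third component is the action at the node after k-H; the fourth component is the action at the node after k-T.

2

Row for k/W/Lo/E (columns H, T): (0,1) (6,6).
Under k/W/Lo/E, Eve's choice at the node after h-T can never be reached regardless of what Finn does, so varying those choices leaves every outcome unchanged.
Holding the reachable choices fixed and varying the unreachable one freely already gives 2 equivalent strategies.
No other strategy reproduces this row, so those 2 are the full class: k/U/Lo/E, k/W/Lo/E.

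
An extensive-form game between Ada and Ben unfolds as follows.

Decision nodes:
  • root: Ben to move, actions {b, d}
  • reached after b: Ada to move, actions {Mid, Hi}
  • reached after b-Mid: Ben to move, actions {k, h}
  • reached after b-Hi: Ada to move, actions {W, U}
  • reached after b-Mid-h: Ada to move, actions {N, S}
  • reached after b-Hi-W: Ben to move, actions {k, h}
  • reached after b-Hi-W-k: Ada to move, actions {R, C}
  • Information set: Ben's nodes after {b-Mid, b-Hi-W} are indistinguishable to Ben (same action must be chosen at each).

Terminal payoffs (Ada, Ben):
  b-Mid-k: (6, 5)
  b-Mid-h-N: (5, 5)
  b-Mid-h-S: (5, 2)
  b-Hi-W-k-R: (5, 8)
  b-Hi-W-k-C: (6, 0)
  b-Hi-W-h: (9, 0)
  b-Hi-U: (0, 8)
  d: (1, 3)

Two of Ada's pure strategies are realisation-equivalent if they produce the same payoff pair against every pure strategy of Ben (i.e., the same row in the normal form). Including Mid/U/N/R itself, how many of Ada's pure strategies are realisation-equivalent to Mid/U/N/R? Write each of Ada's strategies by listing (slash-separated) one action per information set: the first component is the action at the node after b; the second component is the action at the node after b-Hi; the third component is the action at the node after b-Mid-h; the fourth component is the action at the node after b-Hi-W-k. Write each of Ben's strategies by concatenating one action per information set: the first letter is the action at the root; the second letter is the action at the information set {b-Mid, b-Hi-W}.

4

Row for Mid/U/N/R (columns bk, bh, dk, dh): (6,5) (5,5) (1,3) (1,3).
Under Mid/U/N/R, Ada's choice at the node after b-Hi and at the node after b-Hi-W-k can never be reached regardless of what Ben does, so varying those choices leaves every outcome unchanged.
Holding the reachable choices fixed and varying the unreachable ones freely already gives 2 × 2 = 4 equivalent strategies.
No other strategy reproduces this row, so those 4 are the full class: Mid/W/N/R, Mid/W/N/C, Mid/U/N/R, Mid/U/N/C.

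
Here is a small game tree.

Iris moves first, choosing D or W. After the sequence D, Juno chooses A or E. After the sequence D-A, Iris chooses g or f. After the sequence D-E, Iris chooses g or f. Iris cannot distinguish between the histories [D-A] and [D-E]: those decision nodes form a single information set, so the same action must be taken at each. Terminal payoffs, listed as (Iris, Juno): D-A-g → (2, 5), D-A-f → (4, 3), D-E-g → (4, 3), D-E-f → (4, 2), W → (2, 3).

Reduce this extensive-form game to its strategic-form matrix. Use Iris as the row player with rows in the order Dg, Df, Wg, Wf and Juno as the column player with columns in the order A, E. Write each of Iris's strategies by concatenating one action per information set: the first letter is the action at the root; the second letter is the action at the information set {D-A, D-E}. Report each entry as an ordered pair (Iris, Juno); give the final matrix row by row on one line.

Row Dg: A→(2,5), E→(4,3)
Row Df: A→(4,3), E→(4,2)
Row Wg: A→(2,3), E→(2,3)
Row Wf: A→(2,3), E→(2,3)

Dg: (2,5) (4,3) | Df: (4,3) (4,2) | Wg: (2,3) (2,3) | Wf: (2,3) (2,3)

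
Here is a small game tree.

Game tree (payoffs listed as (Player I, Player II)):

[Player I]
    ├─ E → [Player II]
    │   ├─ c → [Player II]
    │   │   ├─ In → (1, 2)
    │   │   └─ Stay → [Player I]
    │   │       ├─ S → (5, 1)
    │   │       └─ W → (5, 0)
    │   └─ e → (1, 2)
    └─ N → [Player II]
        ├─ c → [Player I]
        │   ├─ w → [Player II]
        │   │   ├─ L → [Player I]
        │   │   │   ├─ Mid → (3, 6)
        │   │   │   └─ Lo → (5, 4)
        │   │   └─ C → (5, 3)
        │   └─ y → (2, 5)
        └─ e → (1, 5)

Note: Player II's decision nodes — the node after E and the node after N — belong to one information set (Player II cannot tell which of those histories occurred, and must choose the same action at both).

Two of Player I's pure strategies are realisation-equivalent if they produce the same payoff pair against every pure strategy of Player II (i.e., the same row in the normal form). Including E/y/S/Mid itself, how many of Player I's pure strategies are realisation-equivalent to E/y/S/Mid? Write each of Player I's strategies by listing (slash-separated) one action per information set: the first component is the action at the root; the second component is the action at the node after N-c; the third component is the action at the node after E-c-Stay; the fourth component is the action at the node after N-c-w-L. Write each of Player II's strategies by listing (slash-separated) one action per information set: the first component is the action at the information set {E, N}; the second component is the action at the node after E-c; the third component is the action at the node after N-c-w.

Row for E/y/S/Mid (columns c/In/L, c/In/C, c/Stay/L, c/Stay/C, e/In/L, e/In/C, e/Stay/L, e/Stay/C): (1,2) (1,2) (5,1) (5,1) (1,2) (1,2) (1,2) (1,2).
Under E/y/S/Mid, Player I's choice at the node after N-c and at the node after N-c-w-L can never be reached regardless of what Player II does, so varying those choices leaves every outcome unchanged.
Holding the reachable choices fixed and varying the unreachable ones freely already gives 2 × 2 = 4 equivalent strategies.
No other strategy reproduces this row, so those 4 are the full class: E/w/S/Mid, E/w/S/Lo, E/y/S/Mid, E/y/S/Lo.

4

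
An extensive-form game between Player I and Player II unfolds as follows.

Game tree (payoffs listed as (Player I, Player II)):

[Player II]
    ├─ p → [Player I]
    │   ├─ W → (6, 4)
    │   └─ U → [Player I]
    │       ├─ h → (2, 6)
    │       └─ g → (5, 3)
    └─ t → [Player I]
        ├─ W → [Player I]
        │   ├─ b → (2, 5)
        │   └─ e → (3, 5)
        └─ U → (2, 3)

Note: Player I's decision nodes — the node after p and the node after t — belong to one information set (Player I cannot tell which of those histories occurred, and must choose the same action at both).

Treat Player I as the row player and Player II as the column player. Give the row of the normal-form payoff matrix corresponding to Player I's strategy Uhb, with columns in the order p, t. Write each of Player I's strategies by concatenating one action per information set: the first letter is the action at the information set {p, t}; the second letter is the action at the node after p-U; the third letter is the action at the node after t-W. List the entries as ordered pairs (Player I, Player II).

vs p: Player II plays p → Player I plays U at [p] → Player I plays h at [p-U] → (2, 6)
vs t: Player II plays t → Player I plays U at [t] → (2, 3)

(2,6) (2,3)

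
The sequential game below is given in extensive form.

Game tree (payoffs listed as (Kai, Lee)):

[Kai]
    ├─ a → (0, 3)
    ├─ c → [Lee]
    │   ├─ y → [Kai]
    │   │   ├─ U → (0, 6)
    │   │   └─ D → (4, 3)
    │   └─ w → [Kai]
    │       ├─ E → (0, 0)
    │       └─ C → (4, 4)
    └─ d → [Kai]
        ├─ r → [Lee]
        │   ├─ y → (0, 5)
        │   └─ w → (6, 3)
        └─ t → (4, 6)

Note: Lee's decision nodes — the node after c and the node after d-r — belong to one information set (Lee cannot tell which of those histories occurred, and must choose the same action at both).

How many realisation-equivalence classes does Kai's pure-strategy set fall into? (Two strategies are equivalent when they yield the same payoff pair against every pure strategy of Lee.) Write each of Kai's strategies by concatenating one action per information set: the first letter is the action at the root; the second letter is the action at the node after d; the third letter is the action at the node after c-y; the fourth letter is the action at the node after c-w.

7

Kai has 24 pure strategies: arUE, arUC, arDE, arDC, atUE, atUC, atDE, atDC, crUE, crUC, crDE, crDC, ctUE, ctUC, ctDE, ctDC, drUE, drUC, drDE, drDC, dtUE, dtUC, dtDE, dtDC. Columns: y, w.
{arUE, arUC, arDE, arDC, atUE, atUC, atDE, atDC} → row (0,3) (0,3)
{crUE, ctUE} → row (0,6) (0,0)
{crUC, ctUC} → row (0,6) (4,4)
{crDE, ctDE} → row (4,3) (0,0)
{crDC, ctDC} → row (4,3) (4,4)
{drUE, drUC, drDE, drDC} → row (0,5) (6,3)
{dtUE, dtUC, dtDE, dtDC} → row (4,6) (4,6)
That's 7 distinct rows out of 24 strategies.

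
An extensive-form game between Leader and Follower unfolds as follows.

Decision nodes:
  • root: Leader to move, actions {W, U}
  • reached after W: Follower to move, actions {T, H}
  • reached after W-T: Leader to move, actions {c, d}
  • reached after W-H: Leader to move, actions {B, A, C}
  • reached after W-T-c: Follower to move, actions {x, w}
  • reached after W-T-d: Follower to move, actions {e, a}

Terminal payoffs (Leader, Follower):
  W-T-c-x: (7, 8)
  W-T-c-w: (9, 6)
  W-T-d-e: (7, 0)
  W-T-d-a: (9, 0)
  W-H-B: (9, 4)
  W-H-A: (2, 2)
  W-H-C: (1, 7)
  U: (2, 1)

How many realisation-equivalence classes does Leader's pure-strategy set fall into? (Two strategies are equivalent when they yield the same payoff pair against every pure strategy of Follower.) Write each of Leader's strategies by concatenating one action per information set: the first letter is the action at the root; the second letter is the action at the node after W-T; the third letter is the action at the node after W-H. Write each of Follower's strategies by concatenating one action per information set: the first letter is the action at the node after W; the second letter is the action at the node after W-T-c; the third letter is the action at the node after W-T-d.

Leader has 12 pure strategies: WcB, WcA, WcC, WdB, WdA, WdC, UcB, UcA, UcC, UdB, UdA, UdC. Columns: Txe, Txa, Twe, Twa, Hxe, Hxa, Hwe, Hwa.
{WcB} → row (7,8) (7,8) (9,6) (9,6) (9,4) (9,4) (9,4) (9,4)
{WcA} → row (7,8) (7,8) (9,6) (9,6) (2,2) (2,2) (2,2) (2,2)
{WcC} → row (7,8) (7,8) (9,6) (9,6) (1,7) (1,7) (1,7) (1,7)
{WdB} → row (7,0) (9,0) (7,0) (9,0) (9,4) (9,4) (9,4) (9,4)
{WdA} → row (7,0) (9,0) (7,0) (9,0) (2,2) (2,2) (2,2) (2,2)
{WdC} → row (7,0) (9,0) (7,0) (9,0) (1,7) (1,7) (1,7) (1,7)
{UcB, UcA, UcC, UdB, UdA, UdC} → row (2,1) (2,1) (2,1) (2,1) (2,1) (2,1) (2,1) (2,1)
That's 7 distinct rows out of 12 strategies.

7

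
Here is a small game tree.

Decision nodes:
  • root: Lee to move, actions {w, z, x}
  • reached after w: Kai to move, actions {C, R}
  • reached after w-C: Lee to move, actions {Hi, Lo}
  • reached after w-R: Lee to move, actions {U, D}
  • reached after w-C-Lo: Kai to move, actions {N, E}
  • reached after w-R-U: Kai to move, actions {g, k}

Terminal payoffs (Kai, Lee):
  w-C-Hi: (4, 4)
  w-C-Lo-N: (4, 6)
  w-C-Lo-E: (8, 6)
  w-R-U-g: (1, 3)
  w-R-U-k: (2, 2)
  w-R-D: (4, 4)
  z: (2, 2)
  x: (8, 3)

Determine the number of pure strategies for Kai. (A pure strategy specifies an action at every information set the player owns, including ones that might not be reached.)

Kai owns the node after w with actions {C, R} — two choices.
Kai owns the node after w-C-Lo with actions {N, E} — two choices.
Kai owns the node after w-R-U with actions {g, k} — two choices.
A pure strategy fixes one action at each information set independently, so the count is the product 2 × 2 × 2 = 8.
(For reference, Lee has 12 pure strategies, giving a 8×12 normal-form matrix.)

8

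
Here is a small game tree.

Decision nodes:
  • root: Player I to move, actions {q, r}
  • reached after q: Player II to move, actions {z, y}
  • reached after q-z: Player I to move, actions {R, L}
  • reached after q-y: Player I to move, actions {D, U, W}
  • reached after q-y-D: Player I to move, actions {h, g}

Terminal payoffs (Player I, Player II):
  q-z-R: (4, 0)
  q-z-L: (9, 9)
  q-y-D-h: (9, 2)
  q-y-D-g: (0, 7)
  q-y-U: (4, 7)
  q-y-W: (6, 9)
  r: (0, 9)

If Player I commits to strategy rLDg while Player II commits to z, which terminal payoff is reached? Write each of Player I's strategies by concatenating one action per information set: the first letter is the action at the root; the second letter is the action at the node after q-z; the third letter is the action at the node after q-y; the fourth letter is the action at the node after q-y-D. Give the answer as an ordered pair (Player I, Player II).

(0, 9)

Trace the play path from the root:
  Player I plays r
→ terminal payoff (0, 9).
(Player I's choice at the node after q-z is never reached on this path, so it doesn't affect the outcome.)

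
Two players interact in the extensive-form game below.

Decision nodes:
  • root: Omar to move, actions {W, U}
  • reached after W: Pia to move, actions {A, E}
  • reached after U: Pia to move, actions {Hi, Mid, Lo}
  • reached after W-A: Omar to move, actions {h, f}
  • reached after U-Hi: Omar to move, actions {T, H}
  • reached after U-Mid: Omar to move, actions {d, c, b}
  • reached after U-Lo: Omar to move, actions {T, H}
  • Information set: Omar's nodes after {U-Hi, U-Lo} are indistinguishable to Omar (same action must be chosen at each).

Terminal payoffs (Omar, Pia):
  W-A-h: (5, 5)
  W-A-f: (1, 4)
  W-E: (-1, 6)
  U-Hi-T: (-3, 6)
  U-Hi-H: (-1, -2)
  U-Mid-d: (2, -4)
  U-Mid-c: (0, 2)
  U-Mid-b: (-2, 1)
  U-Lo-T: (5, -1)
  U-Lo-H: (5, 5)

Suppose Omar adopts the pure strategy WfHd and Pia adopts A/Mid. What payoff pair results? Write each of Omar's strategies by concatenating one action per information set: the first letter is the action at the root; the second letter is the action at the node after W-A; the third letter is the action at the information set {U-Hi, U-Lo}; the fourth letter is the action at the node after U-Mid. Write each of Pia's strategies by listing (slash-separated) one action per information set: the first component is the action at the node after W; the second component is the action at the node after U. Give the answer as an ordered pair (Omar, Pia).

(1, 4)

Trace the play path from the root:
  Omar plays W
  Pia plays A at [W]
  Omar plays f at [W-A]
→ terminal payoff (1, 4).
(Omar's choice at the information set {U-Hi, U-Lo} is never reached on this path, so it doesn't affect the outcome.)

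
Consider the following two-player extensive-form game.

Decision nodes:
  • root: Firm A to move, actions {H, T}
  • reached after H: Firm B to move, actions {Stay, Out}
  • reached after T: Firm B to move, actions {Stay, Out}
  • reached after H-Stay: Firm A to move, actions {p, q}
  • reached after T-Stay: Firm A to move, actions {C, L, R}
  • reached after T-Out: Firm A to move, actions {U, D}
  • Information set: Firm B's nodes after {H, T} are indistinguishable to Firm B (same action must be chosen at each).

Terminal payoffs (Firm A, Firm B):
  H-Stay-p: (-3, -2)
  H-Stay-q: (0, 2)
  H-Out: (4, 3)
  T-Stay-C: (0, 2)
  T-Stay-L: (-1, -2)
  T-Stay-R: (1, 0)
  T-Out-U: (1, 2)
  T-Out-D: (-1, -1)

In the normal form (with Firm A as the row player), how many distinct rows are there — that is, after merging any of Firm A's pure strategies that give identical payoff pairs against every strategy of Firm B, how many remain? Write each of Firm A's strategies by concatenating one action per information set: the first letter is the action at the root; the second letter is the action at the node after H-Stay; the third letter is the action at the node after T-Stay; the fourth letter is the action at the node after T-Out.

Firm A has 24 pure strategies: HpCU, HpCD, HpLU, HpLD, HpRU, HpRD, HqCU, HqCD, HqLU, HqLD, HqRU, HqRD, TpCU, TpCD, TpLU, TpLD, TpRU, TpRD, TqCU, TqCD, TqLU, TqLD, TqRU, TqRD. Columns: Stay, Out.
{HpCU, HpCD, HpLU, HpLD, HpRU, HpRD} → row (-3,-2) (4,3)
{HqCU, HqCD, HqLU, HqLD, HqRU, HqRD} → row (0,2) (4,3)
{TpCU, TqCU} → row (0,2) (1,2)
{TpCD, TqCD} → row (0,2) (-1,-1)
{TpLU, TqLU} → row (-1,-2) (1,2)
{TpLD, TqLD} → row (-1,-2) (-1,-1)
{TpRU, TqRU} → row (1,0) (1,2)
{TpRD, TqRD} → row (1,0) (-1,-1)
That's 8 distinct rows out of 24 strategies.

8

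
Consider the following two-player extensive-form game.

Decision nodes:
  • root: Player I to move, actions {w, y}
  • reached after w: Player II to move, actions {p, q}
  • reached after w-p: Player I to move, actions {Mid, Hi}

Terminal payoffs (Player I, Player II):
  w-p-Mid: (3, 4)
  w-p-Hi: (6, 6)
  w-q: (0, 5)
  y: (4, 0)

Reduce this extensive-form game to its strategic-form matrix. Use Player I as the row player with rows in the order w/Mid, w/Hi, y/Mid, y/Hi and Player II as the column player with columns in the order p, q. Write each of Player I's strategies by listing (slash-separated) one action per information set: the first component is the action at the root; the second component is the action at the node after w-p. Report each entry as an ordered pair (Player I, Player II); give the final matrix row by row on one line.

             p        q
w/Mid    (3,4)    (0,5)
 w/Hi    (6,6)    (0,5)
y/Mid    (4,0)    (4,0)
 y/Hi    (4,0)    (4,0)

w/Mid: (3,4) (0,5) | w/Hi: (6,6) (0,5) | y/Mid: (4,0) (4,0) | y/Hi: (4,0) (4,0)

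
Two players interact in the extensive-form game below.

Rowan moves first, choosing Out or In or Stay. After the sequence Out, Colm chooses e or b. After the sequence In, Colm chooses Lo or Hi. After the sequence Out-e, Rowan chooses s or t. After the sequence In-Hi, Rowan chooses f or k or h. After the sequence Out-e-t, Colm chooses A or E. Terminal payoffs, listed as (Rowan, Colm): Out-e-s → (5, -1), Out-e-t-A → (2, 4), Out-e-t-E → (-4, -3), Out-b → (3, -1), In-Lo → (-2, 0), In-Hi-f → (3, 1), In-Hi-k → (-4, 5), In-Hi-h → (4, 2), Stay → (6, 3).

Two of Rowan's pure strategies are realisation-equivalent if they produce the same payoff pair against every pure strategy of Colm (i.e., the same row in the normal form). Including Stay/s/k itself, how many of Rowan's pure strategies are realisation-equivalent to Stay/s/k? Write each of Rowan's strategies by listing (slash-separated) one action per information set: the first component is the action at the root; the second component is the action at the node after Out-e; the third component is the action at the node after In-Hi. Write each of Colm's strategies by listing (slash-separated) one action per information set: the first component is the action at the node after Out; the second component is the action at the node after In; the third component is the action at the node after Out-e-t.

6

Row for Stay/s/k (columns e/Lo/A, e/Lo/E, e/Hi/A, e/Hi/E, b/Lo/A, b/Lo/E, b/Hi/A, b/Hi/E): (6,3) (6,3) (6,3) (6,3) (6,3) (6,3) (6,3) (6,3).
Under Stay/s/k, Rowan's choice at the node after Out-e and at the node after In-Hi can never be reached regardless of what Colm does, so varying those choices leaves every outcome unchanged.
Holding the reachable choices fixed and varying the unreachable ones freely already gives 2 × 3 = 6 equivalent strategies.
No other strategy reproduces this row, so those 6 are the full class: Stay/s/f, Stay/s/k, Stay/s/h, Stay/t/f, Stay/t/k, Stay/t/h.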